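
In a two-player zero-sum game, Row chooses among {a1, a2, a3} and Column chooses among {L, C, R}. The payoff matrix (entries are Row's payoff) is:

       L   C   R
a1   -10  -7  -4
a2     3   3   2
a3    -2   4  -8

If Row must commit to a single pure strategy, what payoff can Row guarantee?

2

Row minima: a1 → -10, a2 → 2, a3 → -8.
The best of these is 2.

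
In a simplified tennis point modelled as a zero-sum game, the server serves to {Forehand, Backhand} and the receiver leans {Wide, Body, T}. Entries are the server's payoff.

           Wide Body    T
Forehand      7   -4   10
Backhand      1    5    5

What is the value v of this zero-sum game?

Row minima: Forehand → -4, Backhand → 1; maximin = 1.
Column maxima: Wide → 7, Body → 5, T → 10; minimax = 5.
1 ≠ 5, so there is no saddle point; optimal play is mixed.
T is strictly dominated by Wide (it gives the server strictly more in every row), so the receiver never plays it.
On the remaining 2×2 (Forehand, Backhand vs Wide, Body):
Let the server play Forehand with probability p. Expected payoff against Wide: 7p + 1(1−p) = 6p + 1; against Body: (-4)p + 5(1−p) = −9p + 5.
Setting these equal: 6p + 1 = −9p + 5 ⇒ 15p = 4 ⇒ p = 4/15, and the value is (6)·(4/15) + 1 = 13/5.
For the receiver: with q = P(Wide), equating Forehand's and Backhand's payoffs gives 11q − 4 = −4q + 5 ⇒ q = 3/5.

13/5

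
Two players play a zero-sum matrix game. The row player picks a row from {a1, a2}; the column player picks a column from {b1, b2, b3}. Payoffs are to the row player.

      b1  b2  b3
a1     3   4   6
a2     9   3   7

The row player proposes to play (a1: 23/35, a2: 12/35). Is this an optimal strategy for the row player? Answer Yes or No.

No

Against b1 this mix gives (23/35)·3 + (12/35)·9 = 177/35.
Against b2 this mix gives (23/35)·4 + (12/35)·3 = 128/35.
Against b3 this mix gives (23/35)·6 + (12/35)·7 = 222/35.
The column player will play b2, holding the row player to 128/35. Shifting weight toward the row that does better against b2 would raise this floor (the equalizing mix achieves 27/7 against both b2 and b1), so the proposed strategy is not optimal.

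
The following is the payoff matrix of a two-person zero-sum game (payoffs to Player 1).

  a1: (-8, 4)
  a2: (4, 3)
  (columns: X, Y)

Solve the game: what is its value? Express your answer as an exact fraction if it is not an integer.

Row minima: a1 → -8, a2 → 3; maximin = 3.
Column maxima: X → 4, Y → 4; minimax = 4.
3 ≠ 4, so there is no saddle point; optimal play is mixed.
Let Player 1 play a1 with probability p. Expected payoff against X: (-8)p + 4(1−p) = −12p + 4; against Y: 4p + 3(1−p) = p + 3.
Setting these equal: −12p + 4 = p + 3 ⇒ −13p = -1 ⇒ p = 1/13, and the value is (-12)·(1/13) + 4 = 40/13.
For Player 2: with q = P(X), equating a1's and a2's payoffs gives −12q + 4 = q + 3 ⇒ q = 1/13.

40/13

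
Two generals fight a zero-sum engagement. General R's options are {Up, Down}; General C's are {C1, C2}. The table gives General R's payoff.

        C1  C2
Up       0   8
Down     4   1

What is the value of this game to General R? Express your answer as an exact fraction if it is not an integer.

Row minima: Up → 0, Down → 1; maximin = 1.
Column maxima: C1 → 4, C2 → 8; minimax = 4.
1 ≠ 4, so there is no saddle point; optimal play is mixed.
Let General R play Up with probability p. Expected payoff against C1: 0p + 4(1−p) = −4p + 4; against C2: 8p + 1(1−p) = 7p + 1.
Setting these equal: −4p + 4 = 7p + 1 ⇒ −11p = -3 ⇒ p = 3/11, and the value is (-4)·(3/11) + 4 = 32/11.
For General C: with q = P(C1), equating Up's and Down's payoffs gives −8q + 8 = 3q + 1 ⇒ q = 7/11.

32/11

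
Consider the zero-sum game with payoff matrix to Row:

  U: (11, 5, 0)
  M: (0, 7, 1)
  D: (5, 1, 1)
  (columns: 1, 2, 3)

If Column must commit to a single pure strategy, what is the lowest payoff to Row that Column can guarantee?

Column maxima: 1 → 11, 2 → 7, 3 → 1.
The smallest of these is 1.

1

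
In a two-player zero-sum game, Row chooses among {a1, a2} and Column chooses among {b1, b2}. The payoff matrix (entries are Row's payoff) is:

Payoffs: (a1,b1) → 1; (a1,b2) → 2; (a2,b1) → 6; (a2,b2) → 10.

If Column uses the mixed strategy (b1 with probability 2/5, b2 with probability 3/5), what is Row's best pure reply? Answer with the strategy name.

a2

Expected payoff of a1: (2/5)·1 + (3/5)·2 = 8/5.
Expected payoff of a2: (2/5)·6 + (3/5)·10 = 42/5.
The largest is 42/5, so Row's best response is a2.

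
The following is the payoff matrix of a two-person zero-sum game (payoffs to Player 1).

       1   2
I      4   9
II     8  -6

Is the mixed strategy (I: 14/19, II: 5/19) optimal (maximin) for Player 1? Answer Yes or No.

Against 1 this mix gives (14/19)·4 + (5/19)·8 = 96/19.
Against 2 this mix gives (14/19)·9 + (5/19)·(-6) = 96/19.
All of Player 2's active replies (1, 2) yield 96/19, and no column does worse for Player 1. The mix makes Player 2 indifferent and guarantees 96/19, so it is optimal.

Yes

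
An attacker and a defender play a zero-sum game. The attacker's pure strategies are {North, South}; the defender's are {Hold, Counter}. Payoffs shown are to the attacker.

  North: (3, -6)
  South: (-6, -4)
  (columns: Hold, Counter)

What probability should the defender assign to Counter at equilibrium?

9/11

Row minima: North → -6, South → -6; maximin = -6.
Column maxima: Hold → 3, Counter → -4; minimax = -4.
-6 ≠ -4, so there is no saddle point; optimal play is mixed.
Let the attacker play North with probability p. Expected payoff against Hold: 3p + (-6)(1−p) = 9p − 6; against Counter: (-6)p + (-4)(1−p) = −2p − 4.
Setting these equal: 9p − 6 = −2p − 4 ⇒ 11p = 2 ⇒ p = 2/11, and the value is (9)·(2/11) − 6 = -48/11.
For the defender: with q = P(Hold), equating North's and South's payoffs gives 9q − 6 = −2q − 4 ⇒ q = 2/11.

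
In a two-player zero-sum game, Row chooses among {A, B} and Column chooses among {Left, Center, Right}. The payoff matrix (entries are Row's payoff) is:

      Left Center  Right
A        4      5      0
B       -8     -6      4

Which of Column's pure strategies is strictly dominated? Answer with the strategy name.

Center

Left holds Row's payoff strictly below Center in every row: 4 < 5, -8 < -6.
So Center is strictly dominated for Column.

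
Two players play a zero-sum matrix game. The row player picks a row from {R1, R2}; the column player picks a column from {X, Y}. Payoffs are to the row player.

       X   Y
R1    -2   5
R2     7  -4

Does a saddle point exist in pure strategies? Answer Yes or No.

No

Row minima: R1 → -2, R2 → -4; maximin = -2.
Column maxima: X → 7, Y → 5; minimax = 5.
-2 ≠ 5, so no pure-strategy equilibrium exists.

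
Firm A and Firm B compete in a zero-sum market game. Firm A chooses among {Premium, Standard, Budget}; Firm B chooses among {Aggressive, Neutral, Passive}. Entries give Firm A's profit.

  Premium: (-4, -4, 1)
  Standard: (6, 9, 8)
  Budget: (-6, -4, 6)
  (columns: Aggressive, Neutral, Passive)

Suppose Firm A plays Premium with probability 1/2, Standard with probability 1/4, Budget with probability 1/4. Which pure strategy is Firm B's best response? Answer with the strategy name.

Aggressive

If Firm B plays Aggressive, Firm A's expected payoff is (1/2)·(-4) + (1/4)·6 + (1/4)·(-6) = -2.
If Firm B plays Neutral, Firm A's expected payoff is (1/2)·(-4) + (1/4)·9 + (1/4)·(-4) = -3/4.
If Firm B plays Passive, Firm A's expected payoff is (1/2)·1 + (1/4)·8 + (1/4)·6 = 4.
Firm B minimizes Firm A's payoff; the smallest is -2, so the best response is Aggressive.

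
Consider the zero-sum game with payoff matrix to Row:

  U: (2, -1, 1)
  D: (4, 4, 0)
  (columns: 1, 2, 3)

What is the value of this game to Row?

2/3

Row minima: U → -1, D → 0; maximin = 0.
Column maxima: 1 → 4, 2 → 4, 3 → 1; minimax = 1.
0 ≠ 1, so there is no saddle point; optimal play is mixed.
1 is strictly dominated by 3 (it gives Row strictly more in every row), so Column never plays it.
On the remaining 2×2 (U, D vs 2, 3):
Let Row play U with probability p. Expected payoff against 2: (-1)p + 4(1−p) = −5p + 4; against 3: 1p + 0(1−p) = p.
Setting these equal: −5p + 4 = p ⇒ −6p = -4 ⇒ p = 2/3, and the value is (-5)·(2/3) + 4 = 2/3.
For Column: with q = P(2), equating U's and D's payoffs gives −2q + 1 = 4q ⇒ q = 1/6.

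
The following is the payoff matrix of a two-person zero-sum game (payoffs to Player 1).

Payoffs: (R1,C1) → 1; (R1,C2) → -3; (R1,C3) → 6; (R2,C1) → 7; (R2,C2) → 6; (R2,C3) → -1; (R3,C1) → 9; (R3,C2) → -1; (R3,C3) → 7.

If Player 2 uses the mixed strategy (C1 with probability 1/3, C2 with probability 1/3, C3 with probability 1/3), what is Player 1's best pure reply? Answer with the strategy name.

Expected payoff of R1: (1/3)·1 + (1/3)·(-3) + (1/3)·6 = 4/3.
Expected payoff of R2: (1/3)·7 + (1/3)·6 + (1/3)·(-1) = 4.
Expected payoff of R3: (1/3)·9 + (1/3)·(-1) + (1/3)·7 = 5.
The largest is 5, so Player 1's best response is R3.

R3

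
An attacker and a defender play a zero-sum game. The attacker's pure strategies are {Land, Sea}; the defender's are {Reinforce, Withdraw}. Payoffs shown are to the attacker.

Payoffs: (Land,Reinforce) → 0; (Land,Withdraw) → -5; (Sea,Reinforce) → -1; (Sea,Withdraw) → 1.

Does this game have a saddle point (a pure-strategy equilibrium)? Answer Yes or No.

Row minima: Land → -5, Sea → -1; maximin = -1.
Column maxima: Reinforce → 0, Withdraw → 1; minimax = 0.
-1 ≠ 0, so no pure-strategy equilibrium exists.

No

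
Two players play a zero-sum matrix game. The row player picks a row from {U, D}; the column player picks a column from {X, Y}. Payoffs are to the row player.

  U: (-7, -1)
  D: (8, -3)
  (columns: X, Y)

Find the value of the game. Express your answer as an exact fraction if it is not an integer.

-29/17

Row minima: U → -7, D → -3; maximin = -3.
Column maxima: X → 8, Y → -1; minimax = -1.
-3 ≠ -1, so there is no saddle point; optimal play is mixed.
Let the row player play U with probability p. Expected payoff against X: (-7)p + 8(1−p) = −15p + 8; against Y: (-1)p + (-3)(1−p) = 2p − 3.
Setting these equal: −15p + 8 = 2p − 3 ⇒ −17p = -11 ⇒ p = 11/17, and the value is (-15)·(11/17) + 8 = -29/17.
For the column player: with q = P(X), equating U's and D's payoffs gives −6q − 1 = 11q − 3 ⇒ q = 2/17.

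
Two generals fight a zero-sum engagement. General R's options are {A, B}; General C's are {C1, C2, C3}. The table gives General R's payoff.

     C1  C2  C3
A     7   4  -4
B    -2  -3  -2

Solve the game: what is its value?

Row minima: A → -4, B → -3; maximin = -3.
Column maxima: C1 → 7, C2 → 4, C3 → -2; minimax = -2.
-3 ≠ -2, so there is no saddle point; optimal play is mixed.
C1 is strictly dominated by C2 (it gives General R strictly more in every row), so General C never plays it.
On the remaining 2×2 (A, B vs C2, C3):
Let General R play A with probability p. Expected payoff against C2: 4p + (-3)(1−p) = 7p − 3; against C3: (-4)p + (-2)(1−p) = −2p − 2.
Setting these equal: 7p − 3 = −2p − 2 ⇒ 9p = 1 ⇒ p = 1/9, and the value is (7)·(1/9) − 3 = -20/9.
For General C: with q = P(C2), equating A's and B's payoffs gives 8q − 4 = −q − 2 ⇒ q = 2/9.

-20/9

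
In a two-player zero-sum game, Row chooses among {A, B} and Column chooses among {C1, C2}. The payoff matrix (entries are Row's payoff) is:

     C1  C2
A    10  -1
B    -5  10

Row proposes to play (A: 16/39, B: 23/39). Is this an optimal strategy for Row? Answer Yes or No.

Against C1 this mix gives (16/39)·10 + (23/39)·(-5) = 15/13.
Against C2 this mix gives (16/39)·(-1) + (23/39)·10 = 214/39.
Column will play C1, holding Row to 15/13. Shifting weight toward the row that does better against C1 would raise this floor (the equalizing mix achieves 95/26 against both C1 and C2), so the proposed strategy is not optimal.

No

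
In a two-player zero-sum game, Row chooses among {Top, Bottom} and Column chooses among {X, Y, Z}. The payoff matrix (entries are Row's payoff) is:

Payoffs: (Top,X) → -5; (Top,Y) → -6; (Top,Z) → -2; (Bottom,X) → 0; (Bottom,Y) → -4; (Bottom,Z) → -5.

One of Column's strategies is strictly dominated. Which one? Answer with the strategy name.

Y holds Row's payoff strictly below X in every row: -6 < -5, -4 < 0.
So X is strictly dominated for Column.

X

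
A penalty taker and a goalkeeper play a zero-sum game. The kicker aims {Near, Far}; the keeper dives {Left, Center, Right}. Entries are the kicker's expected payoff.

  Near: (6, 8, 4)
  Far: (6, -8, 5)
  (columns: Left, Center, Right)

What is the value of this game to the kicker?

72/17

Row minima: Near → 4, Far → -8; maximin = 4.
Column maxima: Left → 6, Center → 8, Right → 5; minimax = 5.
4 ≠ 5, so there is no saddle point; optimal play is mixed.
Left is strictly dominated by Right (it gives the kicker strictly more in every row), so the keeper never plays it.
On the remaining 2×2 (Near, Far vs Center, Right):
Let the kicker play Near with probability p. Expected payoff against Center: 8p + (-8)(1−p) = 16p − 8; against Right: 4p + 5(1−p) = −p + 5.
Setting these equal: 16p − 8 = −p + 5 ⇒ 17p = 13 ⇒ p = 13/17, and the value is (16)·(13/17) − 8 = 72/17.
For the keeper: with q = P(Center), equating Near's and Far's payoffs gives 4q + 4 = −13q + 5 ⇒ q = 1/17.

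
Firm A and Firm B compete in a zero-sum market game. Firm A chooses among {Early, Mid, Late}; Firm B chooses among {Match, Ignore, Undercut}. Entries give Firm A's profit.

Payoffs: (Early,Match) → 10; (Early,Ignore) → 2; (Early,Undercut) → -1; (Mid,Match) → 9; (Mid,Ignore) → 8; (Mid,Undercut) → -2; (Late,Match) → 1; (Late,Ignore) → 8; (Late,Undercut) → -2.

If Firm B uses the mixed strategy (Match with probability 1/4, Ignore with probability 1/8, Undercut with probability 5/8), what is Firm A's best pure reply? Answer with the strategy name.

Early

Expected payoff of Early: (1/4)·10 + (1/8)·2 + (5/8)·(-1) = 17/8.
Expected payoff of Mid: (1/4)·9 + (1/8)·8 + (5/8)·(-2) = 2.
Expected payoff of Late: (1/4)·1 + (1/8)·8 + (5/8)·(-2) = 0.
The largest is 17/8, so Firm A's best response is Early.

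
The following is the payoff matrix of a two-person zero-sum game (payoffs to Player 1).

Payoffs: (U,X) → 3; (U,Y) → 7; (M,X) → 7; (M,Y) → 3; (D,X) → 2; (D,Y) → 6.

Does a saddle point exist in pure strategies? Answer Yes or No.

No

Row minima: U → 3, M → 3, D → 2; maximin = 3.
Column maxima: X → 7, Y → 7; minimax = 7.
3 ≠ 7, so no pure-strategy equilibrium exists.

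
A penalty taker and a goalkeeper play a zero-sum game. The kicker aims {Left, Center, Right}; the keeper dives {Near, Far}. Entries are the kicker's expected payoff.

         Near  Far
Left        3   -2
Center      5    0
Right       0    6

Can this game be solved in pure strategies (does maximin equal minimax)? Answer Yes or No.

No

Row minima: Left → -2, Center → 0, Right → 0; maximin = 0.
Column maxima: Near → 5, Far → 6; minimax = 5.
0 ≠ 5, so no pure-strategy equilibrium exists.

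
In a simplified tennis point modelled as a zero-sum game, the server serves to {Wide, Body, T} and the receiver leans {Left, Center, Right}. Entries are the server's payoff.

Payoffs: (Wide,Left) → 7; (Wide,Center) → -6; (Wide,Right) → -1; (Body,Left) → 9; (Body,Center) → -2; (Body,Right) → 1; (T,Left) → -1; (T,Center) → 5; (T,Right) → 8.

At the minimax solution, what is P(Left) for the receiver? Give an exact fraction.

Row minima: Wide → -6, Body → -2, T → -1; maximin = -1.
Column maxima: Left → 9, Center → 5, Right → 8; minimax = 5.
-1 ≠ 5, so there is no saddle point; optimal play is mixed.
Wide is strictly dominated by Body, so the server never plays it.
Right is strictly dominated by Center (it gives the server strictly more in every row), so the receiver never plays it.
On the remaining 2×2 (Body, T vs Left, Center):
Let the server play Body with probability p. Expected payoff against Left: 9p + (-1)(1−p) = 10p − 1; against Center: (-2)p + 5(1−p) = −7p + 5.
Setting these equal: 10p − 1 = −7p + 5 ⇒ 17p = 6 ⇒ p = 6/17, and the value is (10)·(6/17) − 1 = 43/17.
For the receiver: with q = P(Left), equating Body's and T's payoffs gives 11q − 2 = −6q + 5 ⇒ q = 7/17.

7/17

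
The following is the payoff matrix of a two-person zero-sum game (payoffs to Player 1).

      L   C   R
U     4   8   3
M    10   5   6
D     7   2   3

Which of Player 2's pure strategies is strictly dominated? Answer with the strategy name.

L

R holds Player 1's payoff strictly below L in every row: 3 < 4, 6 < 10, 3 < 7.
So L is strictly dominated for Player 2.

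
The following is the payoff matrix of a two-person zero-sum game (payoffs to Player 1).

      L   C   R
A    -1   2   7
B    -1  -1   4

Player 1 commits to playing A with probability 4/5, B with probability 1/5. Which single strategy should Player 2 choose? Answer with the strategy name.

L

If Player 2 plays L, Player 1's expected payoff is (4/5)·(-1) + (1/5)·(-1) = -1.
If Player 2 plays C, Player 1's expected payoff is (4/5)·2 + (1/5)·(-1) = 7/5.
If Player 2 plays R, Player 1's expected payoff is (4/5)·7 + (1/5)·4 = 32/5.
Player 2 minimizes Player 1's payoff; the smallest is -1, so the best response is L.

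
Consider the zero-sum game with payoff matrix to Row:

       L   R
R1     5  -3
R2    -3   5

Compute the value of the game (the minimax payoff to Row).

Row minima: R1 → -3, R2 → -3; maximin = -3.
Column maxima: L → 5, R → 5; minimax = 5.
-3 ≠ 5, so there is no saddle point; optimal play is mixed.
Let Row play R1 with probability p. Expected payoff against L: 5p + (-3)(1−p) = 8p − 3; against R: (-3)p + 5(1−p) = −8p + 5.
Setting these equal: 8p − 3 = −8p + 5 ⇒ 16p = 8 ⇒ p = 1/2, and the value is (8)·(1/2) − 3 = 1.
For Column: with q = P(L), equating R1's and R2's payoffs gives 8q − 3 = −8q + 5 ⇒ q = 1/2.

1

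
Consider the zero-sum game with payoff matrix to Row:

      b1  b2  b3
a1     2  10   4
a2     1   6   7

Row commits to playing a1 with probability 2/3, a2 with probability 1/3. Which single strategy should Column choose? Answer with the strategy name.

b1

If Column plays b1, Row's expected payoff is (2/3)·2 + (1/3)·1 = 5/3.
If Column plays b2, Row's expected payoff is (2/3)·10 + (1/3)·6 = 26/3.
If Column plays b3, Row's expected payoff is (2/3)·4 + (1/3)·7 = 5.
Column minimizes Row's payoff; the smallest is 5/3, so the best response is b1.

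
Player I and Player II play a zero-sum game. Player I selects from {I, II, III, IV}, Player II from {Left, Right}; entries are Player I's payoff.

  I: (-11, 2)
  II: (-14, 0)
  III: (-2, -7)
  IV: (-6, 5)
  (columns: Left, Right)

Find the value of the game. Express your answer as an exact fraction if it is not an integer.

Row minima: I → -11, II → -14, III → -7, IV → -6; maximin = -6.
Column maxima: Left → -2, Right → 5; minimax = -2.
-6 ≠ -2, so there is no saddle point; optimal play is mixed.
I is strictly dominated by IV, so Player I never plays it.
II is strictly dominated by IV, so Player I never plays it.
On the remaining 2×2 (III, IV vs Left, Right):
Let Player I play III with probability p. Expected payoff against Left: (-2)p + (-6)(1−p) = 4p − 6; against Right: (-7)p + 5(1−p) = −12p + 5.
Setting these equal: 4p − 6 = −12p + 5 ⇒ 16p = 11 ⇒ p = 11/16, and the value is (4)·(11/16) − 6 = -13/4.
For Player II: with q = P(Left), equating III's and IV's payoffs gives 5q − 7 = −11q + 5 ⇒ q = 3/4.

-13/4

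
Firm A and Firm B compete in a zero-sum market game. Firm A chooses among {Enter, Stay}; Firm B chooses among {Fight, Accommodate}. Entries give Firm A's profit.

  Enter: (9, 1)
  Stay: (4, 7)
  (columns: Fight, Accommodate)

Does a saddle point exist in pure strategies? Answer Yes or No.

Row minima: Enter → 1, Stay → 4; maximin = 4.
Column maxima: Fight → 9, Accommodate → 7; minimax = 7.
4 ≠ 7, so no pure-strategy equilibrium exists.

No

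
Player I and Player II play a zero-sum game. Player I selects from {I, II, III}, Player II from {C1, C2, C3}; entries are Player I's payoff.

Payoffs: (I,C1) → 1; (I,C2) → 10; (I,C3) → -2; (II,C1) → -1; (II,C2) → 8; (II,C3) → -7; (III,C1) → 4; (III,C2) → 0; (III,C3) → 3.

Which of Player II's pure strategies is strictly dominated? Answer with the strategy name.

C3 holds Player I's payoff strictly below C1 in every row: -2 < 1, -7 < -1, 3 < 4.
So C1 is strictly dominated for Player II.

C1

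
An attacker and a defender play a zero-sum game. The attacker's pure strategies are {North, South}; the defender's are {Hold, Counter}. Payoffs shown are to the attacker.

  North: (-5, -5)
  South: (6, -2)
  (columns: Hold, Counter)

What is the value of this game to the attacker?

Row minima: North → -5, South → -2; maximin = -2.
Column maxima: Hold → 6, Counter → -2; minimax = -2.
Since maximin = minimax = -2, there is a saddle point and the value is -2.

-2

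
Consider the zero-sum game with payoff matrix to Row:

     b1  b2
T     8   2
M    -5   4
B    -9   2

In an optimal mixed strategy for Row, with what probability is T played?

Row minima: T → 2, M → -5, B → -9; maximin = 2.
Column maxima: b1 → 8, b2 → 4; minimax = 4.
2 ≠ 4, so there is no saddle point; optimal play is mixed.
B is strictly dominated by M, so Row never plays it.
On the remaining 2×2 (T, M vs b1, b2):
Let Row play T with probability p. Expected payoff against b1: 8p + (-5)(1−p) = 13p − 5; against b2: 2p + 4(1−p) = −2p + 4.
Setting these equal: 13p − 5 = −2p + 4 ⇒ 15p = 9 ⇒ p = 3/5, and the value is (13)·(3/5) − 5 = 14/5.
For Column: with q = P(b1), equating T's and M's payoffs gives 6q + 2 = −9q + 4 ⇒ q = 2/15.

3/5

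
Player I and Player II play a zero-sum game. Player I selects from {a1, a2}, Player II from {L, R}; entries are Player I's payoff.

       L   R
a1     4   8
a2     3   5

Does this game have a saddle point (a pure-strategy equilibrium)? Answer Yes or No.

Yes

Row minima: a1 → 4, a2 → 3; maximin = 4.
Column maxima: L → 4, R → 8; minimax = 4.
maximin = minimax = 4, so a saddle point exists.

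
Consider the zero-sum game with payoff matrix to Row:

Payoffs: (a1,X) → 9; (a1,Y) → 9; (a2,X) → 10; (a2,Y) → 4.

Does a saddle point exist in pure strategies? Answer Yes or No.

Yes

Row minima: a1 → 9, a2 → 4; maximin = 9.
Column maxima: X → 10, Y → 9; minimax = 9.
maximin = minimax = 9, so a saddle point exists.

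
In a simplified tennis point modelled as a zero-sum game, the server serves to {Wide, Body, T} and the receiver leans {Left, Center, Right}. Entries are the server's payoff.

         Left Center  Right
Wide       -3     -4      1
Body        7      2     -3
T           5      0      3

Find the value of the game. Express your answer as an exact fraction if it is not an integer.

3/4

Row minima: Wide → -4, Body → -3, T → 0; maximin = 0.
Column maxima: Left → 7, Center → 2, Right → 3; minimax = 2.
0 ≠ 2, so there is no saddle point; optimal play is mixed.
Wide is strictly dominated by T, so the server never plays it.
Left is strictly dominated by Center (it gives the server strictly more in every row), so the receiver never plays it.
On the remaining 2×2 (Body, T vs Center, Right):
Let the server play Body with probability p. Expected payoff against Center: 2p + 0(1−p) = 2p; against Right: (-3)p + 3(1−p) = −6p + 3.
Setting these equal: 2p = −6p + 3 ⇒ 8p = 3 ⇒ p = 3/8, and the value is (2)·(3/8) = 3/4.
For the receiver: with q = P(Center), equating Body's and T's payoffs gives 5q − 3 = −3q + 3 ⇒ q = 3/4.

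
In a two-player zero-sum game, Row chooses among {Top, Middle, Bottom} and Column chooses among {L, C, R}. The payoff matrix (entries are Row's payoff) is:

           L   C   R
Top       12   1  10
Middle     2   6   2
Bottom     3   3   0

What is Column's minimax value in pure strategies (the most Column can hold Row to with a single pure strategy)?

6

Column maxima: L → 12, C → 6, R → 10.
The smallest of these is 6.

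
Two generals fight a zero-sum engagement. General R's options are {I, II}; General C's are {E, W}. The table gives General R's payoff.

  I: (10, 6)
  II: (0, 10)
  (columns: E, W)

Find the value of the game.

50/7

Row minima: I → 6, II → 0; maximin = 6.
Column maxima: E → 10, W → 10; minimax = 10.
6 ≠ 10, so there is no saddle point; optimal play is mixed.
Let General R play I with probability p. Expected payoff against E: 10p + 0(1−p) = 10p; against W: 6p + 10(1−p) = −4p + 10.
Setting these equal: 10p = −4p + 10 ⇒ 14p = 10 ⇒ p = 5/7, and the value is (10)·(5/7) = 50/7.
For General C: with q = P(E), equating I's and II's payoffs gives 4q + 6 = −10q + 10 ⇒ q = 2/7.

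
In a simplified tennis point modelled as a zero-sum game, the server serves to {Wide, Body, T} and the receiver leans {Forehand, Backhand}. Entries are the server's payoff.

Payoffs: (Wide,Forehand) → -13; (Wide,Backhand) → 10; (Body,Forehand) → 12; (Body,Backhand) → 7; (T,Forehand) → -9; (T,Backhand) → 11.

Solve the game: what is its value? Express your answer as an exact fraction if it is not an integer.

39/5

Row minima: Wide → -13, Body → 7, T → -9; maximin = 7.
Column maxima: Forehand → 12, Backhand → 11; minimax = 11.
7 ≠ 11, so there is no saddle point; optimal play is mixed.
Wide is strictly dominated by T, so the server never plays it.
On the remaining 2×2 (Body, T vs Forehand, Backhand):
Let the server play Body with probability p. Expected payoff against Forehand: 12p + (-9)(1−p) = 21p − 9; against Backhand: 7p + 11(1−p) = −4p + 11.
Setting these equal: 21p − 9 = −4p + 11 ⇒ 25p = 20 ⇒ p = 4/5, and the value is (21)·(4/5) − 9 = 39/5.
For the receiver: with q = P(Forehand), equating Body's and T's payoffs gives 5q + 7 = −20q + 11 ⇒ q = 4/25.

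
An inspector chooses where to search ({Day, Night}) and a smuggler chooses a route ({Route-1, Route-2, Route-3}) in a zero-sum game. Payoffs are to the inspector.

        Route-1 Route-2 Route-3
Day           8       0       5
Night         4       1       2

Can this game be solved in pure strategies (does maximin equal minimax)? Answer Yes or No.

Row minima: Day → 0, Night → 1; maximin = 1.
Column maxima: Route-1 → 8, Route-2 → 1, Route-3 → 5; minimax = 1.
maximin = minimax = 1, so a saddle point exists.

Yes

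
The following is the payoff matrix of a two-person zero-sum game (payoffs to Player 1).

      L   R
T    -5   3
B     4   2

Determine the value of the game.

Row minima: T → -5, B → 2; maximin = 2.
Column maxima: L → 4, R → 3; minimax = 3.
2 ≠ 3, so there is no saddle point; optimal play is mixed.
Let Player 1 play T with probability p. Expected payoff against L: (-5)p + 4(1−p) = −9p + 4; against R: 3p + 2(1−p) = p + 2.
Setting these equal: −9p + 4 = p + 2 ⇒ −10p = -2 ⇒ p = 1/5, and the value is (-9)·(1/5) + 4 = 11/5.
For Player 2: with q = P(L), equating T's and B's payoffs gives −8q + 3 = 2q + 2 ⇒ q = 1/10.

11/5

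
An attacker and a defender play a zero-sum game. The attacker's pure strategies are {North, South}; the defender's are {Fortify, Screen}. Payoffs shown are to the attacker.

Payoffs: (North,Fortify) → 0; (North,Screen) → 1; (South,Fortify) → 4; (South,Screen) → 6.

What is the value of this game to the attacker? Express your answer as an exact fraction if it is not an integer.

Row minima: North → 0, South → 4; maximin = 4.
Column maxima: Fortify → 4, Screen → 6; minimax = 4.
Since maximin = minimax = 4, there is a saddle point and the value is 4.

4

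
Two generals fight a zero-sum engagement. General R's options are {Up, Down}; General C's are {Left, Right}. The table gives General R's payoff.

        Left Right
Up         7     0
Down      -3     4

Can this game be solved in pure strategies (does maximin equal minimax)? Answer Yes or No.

Row minima: Up → 0, Down → -3; maximin = 0.
Column maxima: Left → 7, Right → 4; minimax = 4.
0 ≠ 4, so no pure-strategy equilibrium exists.

No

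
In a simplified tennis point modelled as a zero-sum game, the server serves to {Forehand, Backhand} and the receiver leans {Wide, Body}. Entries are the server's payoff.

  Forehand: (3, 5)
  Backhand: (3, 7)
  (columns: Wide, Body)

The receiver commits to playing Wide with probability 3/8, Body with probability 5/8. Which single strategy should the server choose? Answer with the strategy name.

Backhand

Expected payoff of Forehand: (3/8)·3 + (5/8)·5 = 17/4.
Expected payoff of Backhand: (3/8)·3 + (5/8)·7 = 11/2.
The largest is 11/2, so the server's best response is Backhand.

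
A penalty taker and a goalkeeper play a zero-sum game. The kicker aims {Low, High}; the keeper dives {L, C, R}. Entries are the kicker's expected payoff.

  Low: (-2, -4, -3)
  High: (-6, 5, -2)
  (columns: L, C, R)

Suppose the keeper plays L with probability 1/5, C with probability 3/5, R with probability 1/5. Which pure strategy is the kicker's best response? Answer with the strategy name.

High

Expected payoff of Low: (1/5)·(-2) + (3/5)·(-4) + (1/5)·(-3) = -17/5.
Expected payoff of High: (1/5)·(-6) + (3/5)·5 + (1/5)·(-2) = 7/5.
The largest is 7/5, so the kicker's best response is High.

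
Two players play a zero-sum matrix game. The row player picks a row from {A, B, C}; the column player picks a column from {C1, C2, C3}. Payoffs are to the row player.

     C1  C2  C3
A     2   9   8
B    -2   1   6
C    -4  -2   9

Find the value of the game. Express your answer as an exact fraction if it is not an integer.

Row minima: A → 2, B → -2, C → -4; maximin = 2.
Column maxima: C1 → 2, C2 → 9, C3 → 9; minimax = 2.
Since maximin = minimax = 2, there is a saddle point and the value is 2.

2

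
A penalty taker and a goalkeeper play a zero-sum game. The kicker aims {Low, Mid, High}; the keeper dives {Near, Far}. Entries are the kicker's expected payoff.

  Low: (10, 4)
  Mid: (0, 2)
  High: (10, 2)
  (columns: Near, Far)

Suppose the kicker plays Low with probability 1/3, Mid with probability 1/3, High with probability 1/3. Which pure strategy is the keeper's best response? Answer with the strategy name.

If the keeper plays Near, the kicker's expected payoff is (1/3)·10 + (1/3)·0 + (1/3)·10 = 20/3.
If the keeper plays Far, the kicker's expected payoff is (1/3)·4 + (1/3)·2 + (1/3)·2 = 8/3.
The keeper minimizes the kicker's payoff; the smallest is 8/3, so the best response is Far.

Far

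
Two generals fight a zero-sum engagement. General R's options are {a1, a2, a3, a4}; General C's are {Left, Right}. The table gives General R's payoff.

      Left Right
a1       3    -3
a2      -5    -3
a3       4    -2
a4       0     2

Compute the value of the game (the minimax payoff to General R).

Row minima: a1 → -3, a2 → -5, a3 → -2, a4 → 0; maximin = 0.
Column maxima: Left → 4, Right → 2; minimax = 2.
0 ≠ 2, so there is no saddle point; optimal play is mixed.
a1 is strictly dominated by a3, so General R never plays it.
a2 is strictly dominated by a3, so General R never plays it.
On the remaining 2×2 (a3, a4 vs Left, Right):
Let General R play a3 with probability p. Expected payoff against Left: 4p + 0(1−p) = 4p; against Right: (-2)p + 2(1−p) = −4p + 2.
Setting these equal: 4p = −4p + 2 ⇒ 8p = 2 ⇒ p = 1/4, and the value is (4)·(1/4) = 1.
For General C: with q = P(Left), equating a3's and a4's payoffs gives 6q − 2 = −2q + 2 ⇒ q = 1/2.

1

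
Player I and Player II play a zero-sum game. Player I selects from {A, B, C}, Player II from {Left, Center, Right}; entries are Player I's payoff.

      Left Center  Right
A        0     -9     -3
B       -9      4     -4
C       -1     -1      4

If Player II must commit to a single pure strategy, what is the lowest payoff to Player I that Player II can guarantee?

Column maxima: Left → 0, Center → 4, Right → 4.
The smallest of these is 0.

0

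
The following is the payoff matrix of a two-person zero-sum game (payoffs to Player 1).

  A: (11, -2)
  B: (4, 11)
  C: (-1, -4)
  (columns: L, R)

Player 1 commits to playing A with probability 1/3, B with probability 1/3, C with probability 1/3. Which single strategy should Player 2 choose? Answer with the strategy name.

R

If Player 2 plays L, Player 1's expected payoff is (1/3)·11 + (1/3)·4 + (1/3)·(-1) = 14/3.
If Player 2 plays R, Player 1's expected payoff is (1/3)·(-2) + (1/3)·11 + (1/3)·(-4) = 5/3.
Player 2 minimizes Player 1's payoff; the smallest is 5/3, so the best response is R.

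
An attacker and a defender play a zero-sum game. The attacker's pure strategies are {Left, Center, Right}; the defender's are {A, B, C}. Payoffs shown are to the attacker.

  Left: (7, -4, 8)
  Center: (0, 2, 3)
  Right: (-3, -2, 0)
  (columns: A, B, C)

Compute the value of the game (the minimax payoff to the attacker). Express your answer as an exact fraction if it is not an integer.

14/13

Row minima: Left → -4, Center → 0, Right → -3; maximin = 0.
Column maxima: A → 7, B → 2, C → 8; minimax = 2.
0 ≠ 2, so there is no saddle point; optimal play is mixed.
Right is strictly dominated by Center, so the attacker never plays it.
C is strictly dominated by A (it gives the attacker strictly more in every row), so the defender never plays it.
On the remaining 2×2 (Left, Center vs A, B):
Let the attacker play Left with probability p. Expected payoff against A: 7p + 0(1−p) = 7p; against B: (-4)p + 2(1−p) = −6p + 2.
Setting these equal: 7p = −6p + 2 ⇒ 13p = 2 ⇒ p = 2/13, and the value is (7)·(2/13) = 14/13.
For the defender: with q = P(A), equating Left's and Center's payoffs gives 11q − 4 = −2q + 2 ⇒ q = 6/13.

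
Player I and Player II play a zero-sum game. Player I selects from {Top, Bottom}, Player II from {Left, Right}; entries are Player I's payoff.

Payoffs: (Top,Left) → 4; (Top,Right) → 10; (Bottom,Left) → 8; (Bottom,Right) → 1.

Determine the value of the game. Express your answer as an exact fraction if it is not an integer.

76/13

Row minima: Top → 4, Bottom → 1; maximin = 4.
Column maxima: Left → 8, Right → 10; minimax = 8.
4 ≠ 8, so there is no saddle point; optimal play is mixed.
Let Player I play Top with probability p. Expected payoff against Left: 4p + 8(1−p) = −4p + 8; against Right: 10p + 1(1−p) = 9p + 1.
Setting these equal: −4p + 8 = 9p + 1 ⇒ −13p = -7 ⇒ p = 7/13, and the value is (-4)·(7/13) + 8 = 76/13.
For Player II: with q = P(Left), equating Top's and Bottom's payoffs gives −6q + 10 = 7q + 1 ⇒ q = 9/13.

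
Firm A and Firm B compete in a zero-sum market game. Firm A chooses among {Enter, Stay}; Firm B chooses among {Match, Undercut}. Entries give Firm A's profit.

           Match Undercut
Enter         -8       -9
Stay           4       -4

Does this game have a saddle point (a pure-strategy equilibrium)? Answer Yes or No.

Row minima: Enter → -9, Stay → -4; maximin = -4.
Column maxima: Match → 4, Undercut → -4; minimax = -4.
maximin = minimax = -4, so a saddle point exists.

Yes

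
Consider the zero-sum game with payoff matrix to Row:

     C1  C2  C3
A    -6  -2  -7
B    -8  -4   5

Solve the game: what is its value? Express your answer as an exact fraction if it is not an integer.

Row minima: A → -7, B → -8; maximin = -7.
Column maxima: C1 → -6, C2 → -2, C3 → 5; minimax = -6.
-7 ≠ -6, so there is no saddle point; optimal play is mixed.
C2 is strictly dominated by C1 (it gives Row strictly more in every row), so Column never plays it.
On the remaining 2×2 (A, B vs C1, C3):
Let Row play A with probability p. Expected payoff against C1: (-6)p + (-8)(1−p) = 2p − 8; against C3: (-7)p + 5(1−p) = −12p + 5.
Setting these equal: 2p − 8 = −12p + 5 ⇒ 14p = 13 ⇒ p = 13/14, and the value is (2)·(13/14) − 8 = -43/7.
For Column: with q = P(C1), equating A's and B's payoffs gives q − 7 = −13q + 5 ⇒ q = 6/7.

-43/7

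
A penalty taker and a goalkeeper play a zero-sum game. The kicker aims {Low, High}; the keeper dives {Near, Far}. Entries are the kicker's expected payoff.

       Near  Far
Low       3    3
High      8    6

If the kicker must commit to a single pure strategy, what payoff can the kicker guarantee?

6

Row minima: Low → 3, High → 6.
The best of these is 6.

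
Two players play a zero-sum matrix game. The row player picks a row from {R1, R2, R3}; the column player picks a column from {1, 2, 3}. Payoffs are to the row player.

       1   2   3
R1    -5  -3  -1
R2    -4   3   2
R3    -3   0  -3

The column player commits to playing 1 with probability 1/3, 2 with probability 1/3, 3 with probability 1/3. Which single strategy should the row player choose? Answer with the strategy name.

Expected payoff of R1: (1/3)·(-5) + (1/3)·(-3) + (1/3)·(-1) = -3.
Expected payoff of R2: (1/3)·(-4) + (1/3)·3 + (1/3)·2 = 1/3.
Expected payoff of R3: (1/3)·(-3) + (1/3)·0 + (1/3)·(-3) = -2.
The largest is 1/3, so the row player's best response is R2.

R2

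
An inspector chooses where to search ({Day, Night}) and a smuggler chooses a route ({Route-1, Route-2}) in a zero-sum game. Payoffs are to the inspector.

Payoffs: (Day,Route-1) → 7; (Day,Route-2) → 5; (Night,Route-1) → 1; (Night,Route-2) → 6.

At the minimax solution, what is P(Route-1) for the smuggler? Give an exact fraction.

1/7

Row minima: Day → 5, Night → 1; maximin = 5.
Column maxima: Route-1 → 7, Route-2 → 6; minimax = 6.
5 ≠ 6, so there is no saddle point; optimal play is mixed.
Let the inspector play Day with probability p. Expected payoff against Route-1: 7p + 1(1−p) = 6p + 1; against Route-2: 5p + 6(1−p) = −p + 6.
Setting these equal: 6p + 1 = −p + 6 ⇒ 7p = 5 ⇒ p = 5/7, and the value is (6)·(5/7) + 1 = 37/7.
For the smuggler: with q = P(Route-1), equating Day's and Night's payoffs gives 2q + 5 = −5q + 6 ⇒ q = 1/7.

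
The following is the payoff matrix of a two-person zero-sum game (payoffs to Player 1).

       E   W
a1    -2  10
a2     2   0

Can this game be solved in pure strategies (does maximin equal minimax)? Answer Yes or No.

Row minima: a1 → -2, a2 → 0; maximin = 0.
Column maxima: E → 2, W → 10; minimax = 2.
0 ≠ 2, so no pure-strategy equilibrium exists.

No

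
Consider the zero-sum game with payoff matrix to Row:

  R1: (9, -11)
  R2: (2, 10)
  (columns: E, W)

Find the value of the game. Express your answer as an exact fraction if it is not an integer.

Row minima: R1 → -11, R2 → 2; maximin = 2.
Column maxima: E → 9, W → 10; minimax = 9.
2 ≠ 9, so there is no saddle point; optimal play is mixed.
Let Row play R1 with probability p. Expected payoff against E: 9p + 2(1−p) = 7p + 2; against W: (-11)p + 10(1−p) = −21p + 10.
Setting these equal: 7p + 2 = −21p + 10 ⇒ 28p = 8 ⇒ p = 2/7, and the value is (7)·(2/7) + 2 = 4.
For Column: with q = P(E), equating R1's and R2's payoffs gives 20q − 11 = −8q + 10 ⇒ q = 3/4.

4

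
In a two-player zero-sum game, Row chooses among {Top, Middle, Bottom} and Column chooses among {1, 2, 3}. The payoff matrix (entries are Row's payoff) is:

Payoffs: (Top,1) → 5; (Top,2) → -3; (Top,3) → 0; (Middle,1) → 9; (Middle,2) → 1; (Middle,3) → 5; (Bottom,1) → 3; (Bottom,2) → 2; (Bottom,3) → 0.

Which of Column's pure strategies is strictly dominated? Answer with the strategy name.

1

2 holds Row's payoff strictly below 1 in every row: -3 < 5, 1 < 9, 2 < 3.
So 1 is strictly dominated for Column.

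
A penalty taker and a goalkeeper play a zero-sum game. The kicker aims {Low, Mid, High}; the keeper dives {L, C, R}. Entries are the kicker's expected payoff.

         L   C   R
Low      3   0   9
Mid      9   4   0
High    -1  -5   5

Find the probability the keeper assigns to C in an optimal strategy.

Row minima: Low → 0, Mid → 0, High → -5; maximin = 0.
Column maxima: L → 9, C → 4, R → 9; minimax = 4.
0 ≠ 4, so there is no saddle point; optimal play is mixed.
High is strictly dominated by Low, so the kicker never plays it.
L is strictly dominated by C (it gives the kicker strictly more in every row), so the keeper never plays it.
On the remaining 2×2 (Low, Mid vs C, R):
Let the kicker play Low with probability p. Expected payoff against C: 0p + 4(1−p) = −4p + 4; against R: 9p + 0(1−p) = 9p.
Setting these equal: −4p + 4 = 9p ⇒ −13p = -4 ⇒ p = 4/13, and the value is (-4)·(4/13) + 4 = 36/13.
For the keeper: with q = P(C), equating Low's and Mid's payoffs gives −9q + 9 = 4q ⇒ q = 9/13.

9/13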